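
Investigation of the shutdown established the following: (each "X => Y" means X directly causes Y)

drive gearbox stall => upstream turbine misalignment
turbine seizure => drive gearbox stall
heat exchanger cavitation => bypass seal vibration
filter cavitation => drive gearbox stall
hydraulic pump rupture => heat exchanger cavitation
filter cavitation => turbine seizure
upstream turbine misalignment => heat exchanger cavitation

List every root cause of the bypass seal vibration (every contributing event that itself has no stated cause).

Tracing upstream from the bypass seal vibration: the bypass seal vibration ← the heat exchanger cavitation ← the upstream turbine misalignment ← the drive gearbox stall ← the filter cavitation.
A separate upstream branch: the bypass seal vibration ← the heat exchanger cavitation ← the hydraulic pump rupture.
Each of those chain origins has no stated cause.

the filter cavitation, the hydraulic pump rupture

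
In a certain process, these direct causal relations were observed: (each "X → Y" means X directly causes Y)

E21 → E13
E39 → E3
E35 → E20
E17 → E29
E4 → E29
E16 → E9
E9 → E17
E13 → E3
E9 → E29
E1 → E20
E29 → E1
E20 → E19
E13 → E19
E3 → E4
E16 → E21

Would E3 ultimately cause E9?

No

E3 leads to E4, E29, E1, E20, E19; E9 is not among them.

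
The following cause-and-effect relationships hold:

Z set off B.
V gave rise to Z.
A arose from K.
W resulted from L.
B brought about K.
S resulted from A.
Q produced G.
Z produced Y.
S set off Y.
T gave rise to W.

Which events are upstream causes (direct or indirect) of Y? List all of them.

A, B, K, S, V, Z

Immediate causes of Y: Z, S.
Further upstream: V, B, K, A.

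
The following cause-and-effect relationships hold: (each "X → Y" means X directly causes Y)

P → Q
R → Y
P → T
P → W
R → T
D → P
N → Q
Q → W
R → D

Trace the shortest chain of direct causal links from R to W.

R → D
D → P
P → W
Length: 3 steps.

R → D → P → W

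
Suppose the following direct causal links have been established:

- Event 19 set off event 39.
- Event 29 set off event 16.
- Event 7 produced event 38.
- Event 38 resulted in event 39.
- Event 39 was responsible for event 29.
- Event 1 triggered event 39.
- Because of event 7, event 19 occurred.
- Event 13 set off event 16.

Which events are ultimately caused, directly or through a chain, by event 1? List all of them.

Direct effects: event 39.
2 steps out: event 29.
3 steps out: event 16.
Not reachable from it: event 7, event 19, event 38, event 13.

event 16, event 29, event 39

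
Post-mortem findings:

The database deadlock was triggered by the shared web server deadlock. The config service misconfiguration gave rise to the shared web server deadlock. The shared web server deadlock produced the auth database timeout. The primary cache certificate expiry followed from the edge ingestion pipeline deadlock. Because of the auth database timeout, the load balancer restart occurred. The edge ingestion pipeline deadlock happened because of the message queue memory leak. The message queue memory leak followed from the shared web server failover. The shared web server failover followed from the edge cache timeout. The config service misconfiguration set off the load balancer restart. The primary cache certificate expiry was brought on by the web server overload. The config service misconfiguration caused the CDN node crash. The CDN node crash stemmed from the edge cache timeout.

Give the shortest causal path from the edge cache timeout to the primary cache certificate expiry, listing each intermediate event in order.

the edge cache timeout → the shared web server failover
the shared web server failover → the message queue memory leak
the message queue memory leak → the edge ingestion pipeline deadlock
the edge ingestion pipeline deadlock → the primary cache certificate expiry
Length: 4 steps.

the edge cache timeout → the shared web server failover → the message queue memory leak → the edge ingestion pipeline deadlock → the primary cache certificate expiry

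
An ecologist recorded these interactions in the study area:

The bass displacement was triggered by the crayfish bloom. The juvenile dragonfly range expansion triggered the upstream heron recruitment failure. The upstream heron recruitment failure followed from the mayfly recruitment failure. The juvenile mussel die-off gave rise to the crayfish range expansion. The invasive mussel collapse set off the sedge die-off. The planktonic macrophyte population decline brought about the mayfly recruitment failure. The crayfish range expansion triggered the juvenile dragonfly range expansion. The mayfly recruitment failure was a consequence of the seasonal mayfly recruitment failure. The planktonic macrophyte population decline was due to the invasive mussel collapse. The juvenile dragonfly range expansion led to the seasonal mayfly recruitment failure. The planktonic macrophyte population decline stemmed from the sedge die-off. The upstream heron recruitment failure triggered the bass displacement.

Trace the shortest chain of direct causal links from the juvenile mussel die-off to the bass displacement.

the juvenile mussel die-off → the crayfish range expansion
the crayfish range expansion → the juvenile dragonfly range expansion
the juvenile dragonfly range expansion → the upstream heron recruitment failure
the upstream heron recruitment failure → the bass displacement
Length: 4 steps.

the juvenile mussel die-off → the crayfish range expansion → the juvenile dragonfly range expansion → the upstream heron recruitment failure → the bass displacement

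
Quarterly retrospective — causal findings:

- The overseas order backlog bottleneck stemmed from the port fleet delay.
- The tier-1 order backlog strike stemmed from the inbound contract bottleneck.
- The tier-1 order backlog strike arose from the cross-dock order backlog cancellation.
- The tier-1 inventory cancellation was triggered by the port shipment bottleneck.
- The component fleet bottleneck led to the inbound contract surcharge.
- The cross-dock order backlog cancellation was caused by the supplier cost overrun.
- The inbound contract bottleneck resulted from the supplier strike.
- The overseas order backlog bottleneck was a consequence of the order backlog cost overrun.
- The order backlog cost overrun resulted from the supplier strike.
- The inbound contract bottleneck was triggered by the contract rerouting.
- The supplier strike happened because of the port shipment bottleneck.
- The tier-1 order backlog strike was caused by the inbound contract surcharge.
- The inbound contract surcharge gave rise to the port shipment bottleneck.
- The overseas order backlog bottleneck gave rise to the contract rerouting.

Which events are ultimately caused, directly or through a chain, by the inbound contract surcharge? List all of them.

the contract rerouting, the inbound contract bottleneck, the order backlog cost overrun, the overseas order backlog bottleneck, the port shipment bottleneck, the supplier strike, the tier-1 inventory cancellation, the tier-1 order backlog strike

Direct effects: the port shipment bottleneck, the tier-1 order backlog strike.
2 steps out: the supplier strike, the tier-1 inventory cancellation.
3 steps out: the order backlog cost overrun, the inbound contract bottleneck.
4 steps out: the overseas order backlog bottleneck.
5 steps out: the contract rerouting.
Not reachable from it: the component fleet bottleneck, the supplier cost overrun, the port fleet delay, the cross-dock order backlog cancellation.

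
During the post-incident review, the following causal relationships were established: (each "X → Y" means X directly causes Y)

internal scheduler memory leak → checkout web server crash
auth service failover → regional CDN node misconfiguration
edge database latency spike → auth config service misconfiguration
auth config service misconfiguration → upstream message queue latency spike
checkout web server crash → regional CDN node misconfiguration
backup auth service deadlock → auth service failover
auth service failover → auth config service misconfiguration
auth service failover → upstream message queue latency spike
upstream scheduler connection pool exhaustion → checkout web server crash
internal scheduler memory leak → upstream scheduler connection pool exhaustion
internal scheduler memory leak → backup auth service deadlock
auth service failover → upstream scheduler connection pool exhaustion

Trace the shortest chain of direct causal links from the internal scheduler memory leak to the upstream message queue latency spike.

the internal scheduler memory leak → the backup auth service deadlock → the auth service failover → the upstream message queue latency spike

the internal scheduler memory leak → the backup auth service deadlock
the backup auth service deadlock → the auth service failover
the auth service failover → the upstream message queue latency spike
Length: 3 steps.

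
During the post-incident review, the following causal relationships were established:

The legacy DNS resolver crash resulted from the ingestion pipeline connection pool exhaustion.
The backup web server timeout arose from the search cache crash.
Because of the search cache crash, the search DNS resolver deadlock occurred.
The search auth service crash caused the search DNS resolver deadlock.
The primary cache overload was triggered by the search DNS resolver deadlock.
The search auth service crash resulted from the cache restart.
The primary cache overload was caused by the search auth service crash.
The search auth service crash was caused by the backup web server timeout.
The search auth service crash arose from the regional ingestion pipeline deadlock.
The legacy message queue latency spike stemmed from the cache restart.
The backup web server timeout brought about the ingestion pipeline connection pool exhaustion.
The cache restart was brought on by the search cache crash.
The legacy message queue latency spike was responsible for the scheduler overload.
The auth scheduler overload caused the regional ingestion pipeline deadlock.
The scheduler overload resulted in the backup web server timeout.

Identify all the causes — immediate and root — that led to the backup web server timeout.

Immediate causes of the backup web server timeout: the search cache crash, the scheduler overload.
Further upstream: the cache restart, the legacy message queue latency spike.

the cache restart, the legacy message queue latency spike, the scheduler overload, the search cache crash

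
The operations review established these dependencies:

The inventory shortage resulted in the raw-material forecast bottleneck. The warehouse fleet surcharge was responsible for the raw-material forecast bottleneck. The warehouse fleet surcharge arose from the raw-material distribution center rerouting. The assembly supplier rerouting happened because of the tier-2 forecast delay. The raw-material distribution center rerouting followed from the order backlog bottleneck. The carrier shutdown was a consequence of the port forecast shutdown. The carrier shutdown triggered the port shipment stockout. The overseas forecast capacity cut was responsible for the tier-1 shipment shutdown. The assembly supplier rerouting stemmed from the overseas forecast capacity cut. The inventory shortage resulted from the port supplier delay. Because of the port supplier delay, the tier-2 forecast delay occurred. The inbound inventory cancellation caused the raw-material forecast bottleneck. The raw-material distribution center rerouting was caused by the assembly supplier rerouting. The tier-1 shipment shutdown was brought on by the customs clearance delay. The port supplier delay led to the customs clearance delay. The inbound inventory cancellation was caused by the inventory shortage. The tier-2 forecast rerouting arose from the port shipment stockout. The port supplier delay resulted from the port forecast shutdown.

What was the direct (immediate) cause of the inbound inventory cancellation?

Upstream contributors include the port forecast shutdown, the port supplier delay, but only the inventory shortage feeds directly into the inbound inventory cancellation.

the inventory shortage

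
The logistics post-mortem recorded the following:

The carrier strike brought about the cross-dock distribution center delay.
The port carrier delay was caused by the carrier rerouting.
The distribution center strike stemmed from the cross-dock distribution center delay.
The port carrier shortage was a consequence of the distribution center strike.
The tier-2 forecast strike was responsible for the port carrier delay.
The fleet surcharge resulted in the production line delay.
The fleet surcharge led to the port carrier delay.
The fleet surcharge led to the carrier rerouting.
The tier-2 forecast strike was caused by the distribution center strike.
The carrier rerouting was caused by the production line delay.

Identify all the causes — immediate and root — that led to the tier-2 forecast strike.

Immediate cause of the tier-2 forecast strike: the distribution center strike.
Further upstream: the carrier strike, the cross-dock distribution center delay.

the carrier strike, the cross-dock distribution center delay, the distribution center strike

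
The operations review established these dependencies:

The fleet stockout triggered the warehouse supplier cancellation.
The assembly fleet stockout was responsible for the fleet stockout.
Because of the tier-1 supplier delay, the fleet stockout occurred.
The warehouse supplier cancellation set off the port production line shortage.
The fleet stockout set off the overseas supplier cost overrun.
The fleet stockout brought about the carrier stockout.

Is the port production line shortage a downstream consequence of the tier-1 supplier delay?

Yes

There is a causal chain: the tier-1 supplier delay → the fleet stockout → the warehouse supplier cancellation → the port production line shortage.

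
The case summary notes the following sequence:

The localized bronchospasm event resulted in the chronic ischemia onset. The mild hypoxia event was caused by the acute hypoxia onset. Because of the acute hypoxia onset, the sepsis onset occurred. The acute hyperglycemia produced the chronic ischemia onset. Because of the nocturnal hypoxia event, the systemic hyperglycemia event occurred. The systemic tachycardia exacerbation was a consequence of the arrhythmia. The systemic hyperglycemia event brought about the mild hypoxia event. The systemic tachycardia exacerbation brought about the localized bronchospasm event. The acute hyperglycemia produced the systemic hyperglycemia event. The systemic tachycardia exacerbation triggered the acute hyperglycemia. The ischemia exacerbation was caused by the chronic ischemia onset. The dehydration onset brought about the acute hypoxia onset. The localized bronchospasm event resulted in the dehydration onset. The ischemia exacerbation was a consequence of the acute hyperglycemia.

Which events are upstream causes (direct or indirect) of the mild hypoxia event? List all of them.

the acute hyperglycemia, the acute hypoxia onset, the arrhythmia, the dehydration onset, the localized bronchospasm event, the nocturnal hypoxia event, the systemic hyperglycemia event, the systemic tachycardia exacerbation

Immediate causes of the mild hypoxia event: the acute hypoxia onset, the systemic hyperglycemia event.
Further upstream: the arrhythmia, the systemic tachycardia exacerbation, the localized bronchospasm event, the dehydration onset, the nocturnal hypoxia event, the acute hyperglycemia.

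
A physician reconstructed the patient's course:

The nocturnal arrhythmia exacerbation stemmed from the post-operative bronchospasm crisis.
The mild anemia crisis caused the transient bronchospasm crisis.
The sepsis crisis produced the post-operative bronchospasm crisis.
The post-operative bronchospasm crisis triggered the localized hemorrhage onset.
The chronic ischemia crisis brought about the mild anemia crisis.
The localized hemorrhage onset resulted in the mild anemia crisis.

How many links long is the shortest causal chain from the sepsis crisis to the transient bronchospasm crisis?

4

Shortest chain: the sepsis crisis → the post-operative bronchospasm crisis → the localized hemorrhage onset → the mild anemia crisis → the transient bronchospasm crisis.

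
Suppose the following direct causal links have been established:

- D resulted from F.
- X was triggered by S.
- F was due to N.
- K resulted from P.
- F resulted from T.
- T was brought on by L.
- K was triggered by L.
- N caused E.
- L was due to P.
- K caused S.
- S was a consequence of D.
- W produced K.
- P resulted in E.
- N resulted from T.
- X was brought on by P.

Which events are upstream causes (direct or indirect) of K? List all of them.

Immediate causes of K: P, L, W.

L, P, W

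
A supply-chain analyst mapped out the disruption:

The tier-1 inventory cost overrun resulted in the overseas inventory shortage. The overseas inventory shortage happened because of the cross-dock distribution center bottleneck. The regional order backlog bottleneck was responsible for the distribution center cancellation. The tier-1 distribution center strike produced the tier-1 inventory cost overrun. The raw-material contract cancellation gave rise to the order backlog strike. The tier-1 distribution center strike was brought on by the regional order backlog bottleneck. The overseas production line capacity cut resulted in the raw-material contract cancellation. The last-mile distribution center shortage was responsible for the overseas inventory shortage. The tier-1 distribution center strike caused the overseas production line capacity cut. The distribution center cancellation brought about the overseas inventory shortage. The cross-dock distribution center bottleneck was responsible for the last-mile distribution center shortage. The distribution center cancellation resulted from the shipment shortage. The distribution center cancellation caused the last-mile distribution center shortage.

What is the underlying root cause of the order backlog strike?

the regional order backlog bottleneck

Tracing upstream from the order backlog strike: the order backlog strike ← the raw-material contract cancellation ← the overseas production line capacity cut ← the tier-1 distribution center strike ← the regional order backlog bottleneck.
The regional order backlog bottleneck has no stated cause, so it is the root.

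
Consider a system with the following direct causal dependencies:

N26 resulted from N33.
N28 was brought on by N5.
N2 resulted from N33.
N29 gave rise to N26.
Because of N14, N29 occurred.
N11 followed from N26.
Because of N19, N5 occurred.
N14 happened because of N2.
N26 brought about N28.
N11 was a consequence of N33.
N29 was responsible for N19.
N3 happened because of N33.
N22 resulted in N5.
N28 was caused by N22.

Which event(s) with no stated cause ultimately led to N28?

Tracing upstream from N28: N28 ← N26 ← N33.
A separate upstream branch: N28 ← N22.
Each of those chain origins has no stated cause.

N22, N33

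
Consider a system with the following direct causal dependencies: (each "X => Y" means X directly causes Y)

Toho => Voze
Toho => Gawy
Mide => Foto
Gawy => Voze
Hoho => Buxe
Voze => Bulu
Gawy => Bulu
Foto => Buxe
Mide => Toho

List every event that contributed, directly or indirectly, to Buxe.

Immediate causes of Buxe: Foto, Hoho.
Further upstream: Mide.

Foto, Hoho, Mide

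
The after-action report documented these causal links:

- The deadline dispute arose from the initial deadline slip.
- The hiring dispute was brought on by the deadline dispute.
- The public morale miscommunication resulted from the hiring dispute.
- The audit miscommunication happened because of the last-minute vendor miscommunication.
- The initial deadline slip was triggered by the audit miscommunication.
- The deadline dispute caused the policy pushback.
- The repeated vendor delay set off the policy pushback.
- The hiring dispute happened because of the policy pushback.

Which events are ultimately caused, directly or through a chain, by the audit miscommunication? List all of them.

Direct effects: the initial deadline slip.
2 steps out: the deadline dispute.
3 steps out: the policy pushback, the hiring dispute.
4 steps out: the public morale miscommunication.
Not reachable from it: the last-minute vendor miscommunication, the repeated vendor delay.

the deadline dispute, the hiring dispute, the initial deadline slip, the policy pushback, the public morale miscommunication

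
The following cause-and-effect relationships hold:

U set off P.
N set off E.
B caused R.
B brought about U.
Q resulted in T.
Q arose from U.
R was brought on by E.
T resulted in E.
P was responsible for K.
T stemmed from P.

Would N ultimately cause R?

Yes

There is a causal chain: N → E → R.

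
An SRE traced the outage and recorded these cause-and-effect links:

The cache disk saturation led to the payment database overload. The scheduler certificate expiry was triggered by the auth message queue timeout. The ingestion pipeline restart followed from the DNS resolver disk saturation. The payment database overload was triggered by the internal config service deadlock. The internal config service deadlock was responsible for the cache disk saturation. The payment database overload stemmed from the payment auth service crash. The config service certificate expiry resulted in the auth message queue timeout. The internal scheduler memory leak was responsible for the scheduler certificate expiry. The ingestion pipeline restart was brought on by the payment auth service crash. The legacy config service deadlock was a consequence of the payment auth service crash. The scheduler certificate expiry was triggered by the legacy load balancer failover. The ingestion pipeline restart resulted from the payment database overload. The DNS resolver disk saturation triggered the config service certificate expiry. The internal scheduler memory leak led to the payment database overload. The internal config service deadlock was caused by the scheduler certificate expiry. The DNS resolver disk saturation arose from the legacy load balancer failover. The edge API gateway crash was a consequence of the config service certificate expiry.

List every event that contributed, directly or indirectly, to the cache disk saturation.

Immediate cause of the cache disk saturation: the internal config service deadlock.
Further upstream: the legacy load balancer failover, the internal scheduler memory leak, the DNS resolver disk saturation, the config service certificate expiry, the auth message queue timeout, the scheduler certificate expiry.

the DNS resolver disk saturation, the auth message queue timeout, the config service certificate expiry, the internal config service deadlock, the internal scheduler memory leak, the legacy load balancer failover, the scheduler certificate expiry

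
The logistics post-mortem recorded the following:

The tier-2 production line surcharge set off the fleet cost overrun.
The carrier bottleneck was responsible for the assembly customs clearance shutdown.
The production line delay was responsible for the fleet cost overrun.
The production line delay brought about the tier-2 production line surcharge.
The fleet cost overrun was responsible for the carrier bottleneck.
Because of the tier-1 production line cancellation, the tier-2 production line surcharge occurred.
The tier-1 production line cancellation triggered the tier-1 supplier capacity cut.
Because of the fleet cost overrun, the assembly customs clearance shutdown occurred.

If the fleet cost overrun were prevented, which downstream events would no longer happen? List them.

the assembly customs clearance shutdown, the carrier bottleneck

Downstream of the fleet cost overrun: the carrier bottleneck, the assembly customs clearance shutdown.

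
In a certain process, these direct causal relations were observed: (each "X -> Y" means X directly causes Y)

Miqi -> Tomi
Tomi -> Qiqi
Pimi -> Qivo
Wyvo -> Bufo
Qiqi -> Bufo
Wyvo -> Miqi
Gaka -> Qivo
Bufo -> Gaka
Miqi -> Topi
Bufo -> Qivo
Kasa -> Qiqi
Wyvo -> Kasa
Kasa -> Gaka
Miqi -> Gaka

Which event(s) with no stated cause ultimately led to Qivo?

Pimi, Wyvo

Tracing upstream from Qivo: Qivo ← Bufo ← Wyvo.
A separate upstream branch: Qivo ← Pimi.
Each of those chain origins has no stated cause.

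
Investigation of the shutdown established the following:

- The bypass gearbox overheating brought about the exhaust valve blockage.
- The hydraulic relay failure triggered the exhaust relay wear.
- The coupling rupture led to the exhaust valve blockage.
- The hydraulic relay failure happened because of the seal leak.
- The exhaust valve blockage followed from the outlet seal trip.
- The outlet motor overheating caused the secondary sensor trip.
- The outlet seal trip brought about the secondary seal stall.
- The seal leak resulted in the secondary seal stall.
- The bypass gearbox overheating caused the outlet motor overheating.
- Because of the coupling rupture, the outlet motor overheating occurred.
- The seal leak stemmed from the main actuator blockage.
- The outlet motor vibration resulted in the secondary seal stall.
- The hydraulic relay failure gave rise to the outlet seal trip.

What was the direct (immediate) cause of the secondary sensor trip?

the outlet motor overheating

Upstream contributors include the coupling rupture, the bypass gearbox overheating, but only the outlet motor overheating feeds directly into the secondary sensor trip.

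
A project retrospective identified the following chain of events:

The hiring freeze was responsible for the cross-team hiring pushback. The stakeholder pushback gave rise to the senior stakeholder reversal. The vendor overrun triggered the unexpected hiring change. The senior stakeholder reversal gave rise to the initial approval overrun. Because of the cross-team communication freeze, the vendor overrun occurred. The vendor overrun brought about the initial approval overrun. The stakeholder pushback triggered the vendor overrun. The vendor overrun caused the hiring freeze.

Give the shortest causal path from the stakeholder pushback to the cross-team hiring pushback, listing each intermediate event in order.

the stakeholder pushback → the vendor overrun → the hiring freeze → the cross-team hiring pushback

the stakeholder pushback → the vendor overrun
the vendor overrun → the hiring freeze
the hiring freeze → the cross-team hiring pushback
Length: 3 steps.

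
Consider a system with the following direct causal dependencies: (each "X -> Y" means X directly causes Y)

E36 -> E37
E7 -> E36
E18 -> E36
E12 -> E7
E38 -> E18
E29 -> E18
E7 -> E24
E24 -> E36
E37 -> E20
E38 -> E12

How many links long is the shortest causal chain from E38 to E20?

Shortest chain: E38 → E18 → E36 → E37 → E20.

4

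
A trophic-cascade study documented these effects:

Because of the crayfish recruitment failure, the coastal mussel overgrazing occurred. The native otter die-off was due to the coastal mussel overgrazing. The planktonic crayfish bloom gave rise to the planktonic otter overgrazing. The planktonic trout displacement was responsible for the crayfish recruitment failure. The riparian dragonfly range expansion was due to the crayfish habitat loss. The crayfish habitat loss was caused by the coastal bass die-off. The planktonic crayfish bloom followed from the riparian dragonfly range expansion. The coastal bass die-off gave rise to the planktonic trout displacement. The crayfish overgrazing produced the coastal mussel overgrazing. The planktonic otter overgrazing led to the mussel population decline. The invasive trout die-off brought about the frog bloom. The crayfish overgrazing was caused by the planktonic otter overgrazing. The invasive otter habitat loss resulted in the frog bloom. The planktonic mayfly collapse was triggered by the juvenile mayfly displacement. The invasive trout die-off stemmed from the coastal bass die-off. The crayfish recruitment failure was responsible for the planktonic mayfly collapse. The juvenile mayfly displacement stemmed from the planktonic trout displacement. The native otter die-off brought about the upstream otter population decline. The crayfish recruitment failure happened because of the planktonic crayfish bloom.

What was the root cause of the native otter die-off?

Tracing upstream from the native otter die-off: the native otter die-off ← the coastal mussel overgrazing ← the crayfish recruitment failure ← the planktonic trout displacement ← the coastal bass die-off.
The coastal bass die-off has no stated cause, so it is the root.

the coastal bass die-off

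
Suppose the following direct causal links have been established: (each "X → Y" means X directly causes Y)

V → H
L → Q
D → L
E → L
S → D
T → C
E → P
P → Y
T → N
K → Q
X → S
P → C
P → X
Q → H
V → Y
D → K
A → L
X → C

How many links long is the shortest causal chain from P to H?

6

Shortest chain: P → X → S → D → L → Q → H.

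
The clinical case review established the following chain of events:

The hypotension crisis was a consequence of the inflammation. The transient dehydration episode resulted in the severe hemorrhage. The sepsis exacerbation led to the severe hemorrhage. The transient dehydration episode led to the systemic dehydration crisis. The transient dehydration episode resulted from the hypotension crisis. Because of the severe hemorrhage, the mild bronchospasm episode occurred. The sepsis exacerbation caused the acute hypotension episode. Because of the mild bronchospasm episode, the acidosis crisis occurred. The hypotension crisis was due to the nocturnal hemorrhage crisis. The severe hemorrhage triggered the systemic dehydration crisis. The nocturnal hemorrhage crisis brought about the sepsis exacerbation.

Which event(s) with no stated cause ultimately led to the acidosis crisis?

Tracing upstream from the acidosis crisis: the acidosis crisis ← the mild bronchospasm episode ← the severe hemorrhage ← the sepsis exacerbation ← the nocturnal hemorrhage crisis.
A separate upstream branch: the acidosis crisis ← the mild bronchospasm episode ← the severe hemorrhage ← the transient dehydration episode ← the hypotension crisis ← the inflammation.
Each of those chain origins has no stated cause.

the inflammation, the nocturnal hemorrhage crisis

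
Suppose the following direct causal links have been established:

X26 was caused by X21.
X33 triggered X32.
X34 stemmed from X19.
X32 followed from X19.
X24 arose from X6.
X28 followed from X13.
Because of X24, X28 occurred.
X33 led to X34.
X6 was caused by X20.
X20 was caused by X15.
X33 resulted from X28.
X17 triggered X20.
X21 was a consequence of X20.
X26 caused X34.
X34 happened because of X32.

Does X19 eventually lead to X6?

X19 leads to X32, X34; X6 is not among them.

No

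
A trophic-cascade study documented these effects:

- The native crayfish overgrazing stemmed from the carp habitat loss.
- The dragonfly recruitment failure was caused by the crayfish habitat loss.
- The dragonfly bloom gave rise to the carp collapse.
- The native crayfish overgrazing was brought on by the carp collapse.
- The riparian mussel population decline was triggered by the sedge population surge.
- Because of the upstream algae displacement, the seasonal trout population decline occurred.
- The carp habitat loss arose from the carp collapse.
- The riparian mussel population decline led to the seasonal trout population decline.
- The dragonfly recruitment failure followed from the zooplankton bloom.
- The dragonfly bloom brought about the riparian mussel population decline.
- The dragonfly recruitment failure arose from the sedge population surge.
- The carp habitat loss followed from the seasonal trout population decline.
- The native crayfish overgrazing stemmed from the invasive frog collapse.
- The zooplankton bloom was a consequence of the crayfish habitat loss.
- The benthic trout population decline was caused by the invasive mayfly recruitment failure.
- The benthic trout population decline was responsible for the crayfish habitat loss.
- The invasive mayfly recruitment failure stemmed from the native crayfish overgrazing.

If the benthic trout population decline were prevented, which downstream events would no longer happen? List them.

the crayfish habitat loss, the zooplankton bloom

Downstream of the benthic trout population decline: the crayfish habitat loss, the zooplankton bloom, the dragonfly recruitment failure.
Of those, still caused via another path: the dragonfly recruitment failure.
The remainder have no surviving cause.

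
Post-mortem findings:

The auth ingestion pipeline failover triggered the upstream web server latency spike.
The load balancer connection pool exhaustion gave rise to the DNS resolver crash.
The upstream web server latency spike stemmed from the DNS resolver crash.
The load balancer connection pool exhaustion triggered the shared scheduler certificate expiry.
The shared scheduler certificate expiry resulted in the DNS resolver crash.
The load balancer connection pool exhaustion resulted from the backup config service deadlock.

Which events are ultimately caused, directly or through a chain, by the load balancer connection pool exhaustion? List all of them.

the DNS resolver crash, the shared scheduler certificate expiry, the upstream web server latency spike

Direct effects: the shared scheduler certificate expiry, the DNS resolver crash.
2 steps out: the upstream web server latency spike.
Not reachable from it: the backup config service deadlock, the auth ingestion pipeline failover.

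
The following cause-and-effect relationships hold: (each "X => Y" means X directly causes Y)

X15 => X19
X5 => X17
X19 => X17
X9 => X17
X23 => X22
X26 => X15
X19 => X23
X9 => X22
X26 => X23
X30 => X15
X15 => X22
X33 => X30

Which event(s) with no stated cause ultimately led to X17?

Tracing upstream from X17: X17 ← X19 ← X15 ← X26.
A separate upstream branch: X17 ← X19 ← X15 ← X30 ← X33.
A separate upstream branch: X17 ← X9.
A separate upstream branch: X17 ← X5.
Each of those chain origins has no stated cause.

X26, X33, X5, X9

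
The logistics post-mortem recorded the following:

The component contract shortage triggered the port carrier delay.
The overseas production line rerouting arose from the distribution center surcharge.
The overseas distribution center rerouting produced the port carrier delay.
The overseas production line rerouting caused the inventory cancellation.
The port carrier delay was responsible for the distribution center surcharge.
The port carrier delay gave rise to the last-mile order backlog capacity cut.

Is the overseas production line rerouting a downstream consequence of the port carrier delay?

Yes

There is a causal chain: the port carrier delay → the distribution center surcharge → the overseas production line rerouting.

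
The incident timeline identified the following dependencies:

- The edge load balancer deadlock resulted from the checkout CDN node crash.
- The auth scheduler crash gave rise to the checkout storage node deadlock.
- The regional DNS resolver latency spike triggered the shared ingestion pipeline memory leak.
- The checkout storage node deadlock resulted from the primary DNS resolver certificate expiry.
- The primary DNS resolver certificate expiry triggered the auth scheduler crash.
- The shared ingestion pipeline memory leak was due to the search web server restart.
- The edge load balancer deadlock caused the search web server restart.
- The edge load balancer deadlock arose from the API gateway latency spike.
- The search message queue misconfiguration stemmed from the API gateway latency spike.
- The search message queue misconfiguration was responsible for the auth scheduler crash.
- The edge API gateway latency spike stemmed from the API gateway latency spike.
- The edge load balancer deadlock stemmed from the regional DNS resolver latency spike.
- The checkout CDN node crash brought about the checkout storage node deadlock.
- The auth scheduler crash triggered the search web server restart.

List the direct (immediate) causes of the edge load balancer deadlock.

the API gateway latency spike, the checkout CDN node crash, the regional DNS resolver latency spike → the edge load balancer deadlock with nothing further upstream stated.

the API gateway latency spike, the checkout CDN node crash, the regional DNS resolver latency spike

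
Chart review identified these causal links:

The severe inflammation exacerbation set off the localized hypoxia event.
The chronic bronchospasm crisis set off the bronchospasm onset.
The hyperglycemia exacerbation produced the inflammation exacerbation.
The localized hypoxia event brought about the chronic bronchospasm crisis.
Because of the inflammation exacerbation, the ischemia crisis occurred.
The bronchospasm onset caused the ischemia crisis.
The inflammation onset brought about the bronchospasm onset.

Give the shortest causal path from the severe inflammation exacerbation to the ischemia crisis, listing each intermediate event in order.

the severe inflammation exacerbation → the localized hypoxia event → the chronic bronchospasm crisis → the bronchospasm onset → the ischemia crisis

the severe inflammation exacerbation → the localized hypoxia event
the localized hypoxia event → the chronic bronchospasm crisis
the chronic bronchospasm crisis → the bronchospasm onset
the bronchospasm onset → the ischemia crisis
Length: 4 steps.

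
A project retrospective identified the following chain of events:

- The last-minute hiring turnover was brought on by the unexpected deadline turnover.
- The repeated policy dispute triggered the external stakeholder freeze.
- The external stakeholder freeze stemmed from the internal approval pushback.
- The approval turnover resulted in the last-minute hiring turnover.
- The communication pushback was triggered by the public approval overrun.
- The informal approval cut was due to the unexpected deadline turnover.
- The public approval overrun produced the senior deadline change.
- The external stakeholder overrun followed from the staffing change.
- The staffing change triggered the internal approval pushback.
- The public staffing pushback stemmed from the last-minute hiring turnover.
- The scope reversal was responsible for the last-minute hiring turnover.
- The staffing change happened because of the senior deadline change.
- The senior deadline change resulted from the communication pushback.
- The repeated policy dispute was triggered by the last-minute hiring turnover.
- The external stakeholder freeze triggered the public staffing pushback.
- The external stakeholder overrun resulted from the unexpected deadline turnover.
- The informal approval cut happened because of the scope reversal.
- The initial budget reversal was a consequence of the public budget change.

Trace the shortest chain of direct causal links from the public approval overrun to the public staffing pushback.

the public approval overrun → the senior deadline change
the senior deadline change → the staffing change
the staffing change → the internal approval pushback
the internal approval pushback → the external stakeholder freeze
the external stakeholder freeze → the public staffing pushback
Length: 5 steps.

the public approval overrun → the senior deadline change → the staffing change → the internal approval pushback → the external stakeholder freeze → the public staffing pushback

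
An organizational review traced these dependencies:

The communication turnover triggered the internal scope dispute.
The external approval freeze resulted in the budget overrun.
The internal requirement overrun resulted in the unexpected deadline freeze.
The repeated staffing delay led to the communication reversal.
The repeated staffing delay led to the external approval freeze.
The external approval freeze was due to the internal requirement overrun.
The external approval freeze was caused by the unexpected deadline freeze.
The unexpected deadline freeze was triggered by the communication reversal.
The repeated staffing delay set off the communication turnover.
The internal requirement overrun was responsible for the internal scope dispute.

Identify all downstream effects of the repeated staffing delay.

the budget overrun, the communication reversal, the communication turnover, the external approval freeze, the internal scope dispute, the unexpected deadline freeze

Direct effects: the communication turnover, the communication reversal, the external approval freeze.
2 steps out: the internal scope dispute, the unexpected deadline freeze, the budget overrun.
Not reachable from it: the internal requirement overrun.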